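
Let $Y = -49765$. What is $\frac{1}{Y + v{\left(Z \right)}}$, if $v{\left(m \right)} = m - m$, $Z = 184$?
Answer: $- \frac{1}{49765} \approx -2.0094 \cdot 10^{-5}$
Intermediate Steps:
$v{\left(m \right)} = 0$
$\frac{1}{Y + v{\left(Z \right)}} = \frac{1}{-49765 + 0} = \frac{1}{-49765} = - \frac{1}{49765}$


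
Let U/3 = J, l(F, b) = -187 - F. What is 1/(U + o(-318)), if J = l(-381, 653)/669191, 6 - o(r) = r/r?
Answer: 669191/3346537 ≈ 0.19997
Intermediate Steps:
o(r) = 5 (o(r) = 6 - r/r = 6 - 1*1 = 6 - 1 = 5)
J = 194/669191 (J = (-187 - 1*(-381))/669191 = (-187 + 381)*(1/669191) = 194*(1/669191) = 194/669191 ≈ 0.00028990)
U = 582/669191 (U = 3*(194/669191) = 582/669191 ≈ 0.00086971)
1/(U + o(-318)) = 1/(582/669191 + 5) = 1/(3346537/669191) = 669191/3346537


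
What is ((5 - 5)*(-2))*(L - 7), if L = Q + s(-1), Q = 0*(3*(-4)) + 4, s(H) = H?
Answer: 0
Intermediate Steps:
Q = 4 (Q = 0*(-12) + 4 = 0 + 4 = 4)
L = 3 (L = 4 - 1 = 3)
((5 - 5)*(-2))*(L - 7) = ((5 - 5)*(-2))*(3 - 7) = (0*(-2))*(-4) = 0*(-4) = 0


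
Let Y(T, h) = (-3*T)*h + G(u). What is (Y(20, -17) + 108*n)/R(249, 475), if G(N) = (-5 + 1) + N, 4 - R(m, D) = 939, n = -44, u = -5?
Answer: 3741/935 ≈ 4.0011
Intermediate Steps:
R(m, D) = -935 (R(m, D) = 4 - 1*939 = 4 - 939 = -935)
G(N) = -4 + N
Y(T, h) = -9 - 3*T*h (Y(T, h) = (-3*T)*h + (-4 - 5) = -3*T*h - 9 = -9 - 3*T*h)
(Y(20, -17) + 108*n)/R(249, 475) = ((-9 - 3*20*(-17)) + 108*(-44))/(-935) = ((-9 + 1020) - 4752)*(-1/935) = (1011 - 4752)*(-1/935) = -3741*(-1/935) = 3741/935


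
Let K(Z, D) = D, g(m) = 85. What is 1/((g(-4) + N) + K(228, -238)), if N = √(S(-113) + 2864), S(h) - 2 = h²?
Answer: -153/7774 - √15635/7774 ≈ -0.035765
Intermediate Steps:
S(h) = 2 + h²
N = √15635 (N = √((2 + (-113)²) + 2864) = √((2 + 12769) + 2864) = √(12771 + 2864) = √15635 ≈ 125.04)
1/((g(-4) + N) + K(228, -238)) = 1/((85 + √15635) - 238) = 1/(-153 + √15635)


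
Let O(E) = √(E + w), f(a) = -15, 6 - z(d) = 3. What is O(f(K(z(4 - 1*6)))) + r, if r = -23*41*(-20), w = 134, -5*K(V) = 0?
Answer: 18860 + √119 ≈ 18871.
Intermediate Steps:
z(d) = 3 (z(d) = 6 - 1*3 = 6 - 3 = 3)
K(V) = 0 (K(V) = -⅕*0 = 0)
r = 18860 (r = -943*(-20) = 18860)
O(E) = √(134 + E) (O(E) = √(E + 134) = √(134 + E))
O(f(K(z(4 - 1*6)))) + r = √(134 - 15) + 18860 = √119 + 18860 = 18860 + √119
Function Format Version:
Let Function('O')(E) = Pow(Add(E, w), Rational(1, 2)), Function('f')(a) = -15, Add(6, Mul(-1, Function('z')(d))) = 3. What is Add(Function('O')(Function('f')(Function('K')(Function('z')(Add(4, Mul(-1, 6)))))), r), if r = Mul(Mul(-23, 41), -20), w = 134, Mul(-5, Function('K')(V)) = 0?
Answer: Add(18860, Pow(119, Rational(1, 2))) ≈ 18871.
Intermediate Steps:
Function('z')(d) = 3 (Function('z')(d) = Add(6, Mul(-1, 3)) = Add(6, -3) = 3)
Function('K')(V) = 0 (Function('K')(V) = Mul(Rational(-1, 5), 0) = 0)
r = 18860 (r = Mul(-943, -20) = 18860)
Function('O')(E) = Pow(Add(134, E), Rational(1, 2)) (Function('O')(E) = Pow(Add(E, 134), Rational(1, 2)) = Pow(Add(134, E), Rational(1, 2)))
Add(Function('O')(Function('f')(Function('K')(Function('z')(Add(4, Mul(-1, 6)))))), r) = Add(Pow(Add(134, -15), Rational(1, 2)), 18860) = Add(Pow(119, Rational(1, 2)), 18860) = Add(18860, Pow(119, Rational(1, 2)))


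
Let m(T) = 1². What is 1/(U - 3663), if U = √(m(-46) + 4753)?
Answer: -3663/13412815 - √4754/13412815 ≈ -0.00027824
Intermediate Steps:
m(T) = 1
U = √4754 (U = √(1 + 4753) = √4754 ≈ 68.949)
1/(U - 3663) = 1/(√4754 - 3663) = 1/(-3663 + √4754)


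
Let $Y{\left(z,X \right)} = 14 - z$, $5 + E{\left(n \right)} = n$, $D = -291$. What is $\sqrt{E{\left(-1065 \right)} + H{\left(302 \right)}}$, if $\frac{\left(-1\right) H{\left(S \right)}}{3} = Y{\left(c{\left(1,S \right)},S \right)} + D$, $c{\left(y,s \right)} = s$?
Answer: $\sqrt{667} \approx 25.826$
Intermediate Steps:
$E{\left(n \right)} = -5 + n$
$H{\left(S \right)} = 831 + 3 S$ ($H{\left(S \right)} = - 3 \left(\left(14 - S\right) - 291\right) = - 3 \left(-277 - S\right) = 831 + 3 S$)
$\sqrt{E{\left(-1065 \right)} + H{\left(302 \right)}} = \sqrt{\left(-5 - 1065\right) + \left(831 + 3 \cdot 302\right)} = \sqrt{-1070 + \left(831 + 906\right)} = \sqrt{-1070 + 1737} = \sqrt{667}$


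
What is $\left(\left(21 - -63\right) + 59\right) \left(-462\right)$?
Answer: $-66066$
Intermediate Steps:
$\left(\left(21 - -63\right) + 59\right) \left(-462\right) = \left(\left(21 + 63\right) + 59\right) \left(-462\right) = \left(84 + 59\right) \left(-462\right) = 143 \left(-462\right) = -66066$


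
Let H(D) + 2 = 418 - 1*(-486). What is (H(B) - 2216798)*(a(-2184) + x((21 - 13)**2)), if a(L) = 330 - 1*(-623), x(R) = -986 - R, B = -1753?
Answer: 214941912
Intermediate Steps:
H(D) = 902 (H(D) = -2 + (418 - 1*(-486)) = -2 + (418 + 486) = -2 + 904 = 902)
a(L) = 953 (a(L) = 330 + 623 = 953)
(H(B) - 2216798)*(a(-2184) + x((21 - 13)**2)) = (902 - 2216798)*(953 + (-986 - (21 - 13)**2)) = -2215896*(953 + (-986 - 1*8**2)) = -2215896*(953 + (-986 - 1*64)) = -2215896*(953 + (-986 - 64)) = -2215896*(953 - 1050) = -2215896*(-97) = 214941912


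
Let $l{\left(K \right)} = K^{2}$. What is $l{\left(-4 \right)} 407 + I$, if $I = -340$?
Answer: $6172$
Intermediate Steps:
$l{\left(-4 \right)} 407 + I = \left(-4\right)^{2} \cdot 407 - 340 = 16 \cdot 407 - 340 = 6512 - 340 = 6172$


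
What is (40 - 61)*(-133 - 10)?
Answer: 3003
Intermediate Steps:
(40 - 61)*(-133 - 10) = -21*(-143) = 3003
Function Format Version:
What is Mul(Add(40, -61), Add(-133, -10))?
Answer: 3003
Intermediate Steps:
Mul(Add(40, -61), Add(-133, -10)) = Mul(-21, -143) = 3003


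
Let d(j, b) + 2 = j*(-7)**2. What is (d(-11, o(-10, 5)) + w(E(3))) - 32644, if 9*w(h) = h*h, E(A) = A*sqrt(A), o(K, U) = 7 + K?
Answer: -33182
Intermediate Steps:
E(A) = A**(3/2)
w(h) = h**2/9 (w(h) = (h*h)/9 = h**2/9)
d(j, b) = -2 + 49*j (d(j, b) = -2 + j*(-7)**2 = -2 + j*49 = -2 + 49*j)
(d(-11, o(-10, 5)) + w(E(3))) - 32644 = ((-2 + 49*(-11)) + (3**(3/2))**2/9) - 32644 = ((-2 - 539) + (3*sqrt(3))**2/9) - 32644 = (-541 + (1/9)*27) - 32644 = (-541 + 3) - 32644 = -538 - 32644 = -33182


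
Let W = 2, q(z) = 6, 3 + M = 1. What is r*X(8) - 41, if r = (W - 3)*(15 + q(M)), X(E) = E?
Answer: -209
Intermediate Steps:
M = -2 (M = -3 + 1 = -2)
r = -21 (r = (2 - 3)*(15 + 6) = -1*21 = -21)
r*X(8) - 41 = -21*8 - 41 = -168 - 41 = -209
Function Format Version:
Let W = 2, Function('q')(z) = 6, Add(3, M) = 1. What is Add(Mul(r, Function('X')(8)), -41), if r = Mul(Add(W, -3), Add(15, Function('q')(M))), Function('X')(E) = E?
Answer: -209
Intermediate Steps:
M = -2 (M = Add(-3, 1) = -2)
r = -21 (r = Mul(Add(2, -3), Add(15, 6)) = Mul(-1, 21) = -21)
Add(Mul(r, Function('X')(8)), -41) = Add(Mul(-21, 8), -41) = Add(-168, -41) = -209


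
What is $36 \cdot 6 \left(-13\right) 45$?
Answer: $-126360$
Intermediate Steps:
$36 \cdot 6 \left(-13\right) 45 = 36 \left(-78\right) 45 = \left(-2808\right) 45 = -126360$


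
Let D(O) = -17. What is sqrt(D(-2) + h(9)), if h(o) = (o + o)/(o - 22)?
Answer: I*sqrt(3107)/13 ≈ 4.2877*I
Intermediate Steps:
h(o) = 2*o/(-22 + o) (h(o) = (2*o)/(-22 + o) = 2*o/(-22 + o))
sqrt(D(-2) + h(9)) = sqrt(-17 + 2*9/(-22 + 9)) = sqrt(-17 + 2*9/(-13)) = sqrt(-17 + 2*9*(-1/13)) = sqrt(-17 - 18/13) = sqrt(-239/13) = I*sqrt(3107)/13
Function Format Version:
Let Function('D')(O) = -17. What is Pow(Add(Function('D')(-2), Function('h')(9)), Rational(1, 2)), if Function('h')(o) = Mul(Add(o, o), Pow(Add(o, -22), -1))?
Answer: Mul(Rational(1, 13), I, Pow(3107, Rational(1, 2))) ≈ Mul(4.2877, I)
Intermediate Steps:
Function('h')(o) = Mul(2, o, Pow(Add(-22, o), -1)) (Function('h')(o) = Mul(Mul(2, o), Pow(Add(-22, o), -1)) = Mul(2, o, Pow(Add(-22, o), -1)))
Pow(Add(Function('D')(-2), Function('h')(9)), Rational(1, 2)) = Pow(Add(-17, Mul(2, 9, Pow(Add(-22, 9), -1))), Rational(1, 2)) = Pow(Add(-17, Mul(2, 9, Pow(-13, -1))), Rational(1, 2)) = Pow(Add(-17, Mul(2, 9, Rational(-1, 13))), Rational(1, 2)) = Pow(Add(-17, Rational(-18, 13)), Rational(1, 2)) = Pow(Rational(-239, 13), Rational(1, 2)) = Mul(Rational(1, 13), I, Pow(3107, Rational(1, 2)))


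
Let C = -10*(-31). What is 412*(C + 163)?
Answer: 194876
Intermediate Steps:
C = 310
412*(C + 163) = 412*(310 + 163) = 412*473 = 194876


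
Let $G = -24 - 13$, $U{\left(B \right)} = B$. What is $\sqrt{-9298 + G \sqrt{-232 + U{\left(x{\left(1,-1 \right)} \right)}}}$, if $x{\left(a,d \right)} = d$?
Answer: $\sqrt{-9298 - 37 i \sqrt{233}} \approx 2.9272 - 96.471 i$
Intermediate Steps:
$G = -37$
$\sqrt{-9298 + G \sqrt{-232 + U{\left(x{\left(1,-1 \right)} \right)}}} = \sqrt{-9298 - 37 \sqrt{-232 - 1}} = \sqrt{-9298 - 37 \sqrt{-233}} = \sqrt{-9298 - 37 i \sqrt{233}}$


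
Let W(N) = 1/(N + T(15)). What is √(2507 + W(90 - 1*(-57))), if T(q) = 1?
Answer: √13728369/74 ≈ 50.070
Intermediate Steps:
W(N) = 1/(1 + N) (W(N) = 1/(N + 1) = 1/(1 + N))
√(2507 + W(90 - 1*(-57))) = √(2507 + 1/(1 + (90 - 1*(-57)))) = √(2507 + 1/(1 + (90 + 57))) = √(2507 + 1/(1 + 147)) = √(2507 + 1/148) = √(371037/148) = √13728369/74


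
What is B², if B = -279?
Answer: 77841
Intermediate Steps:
B² = (-279)² = 77841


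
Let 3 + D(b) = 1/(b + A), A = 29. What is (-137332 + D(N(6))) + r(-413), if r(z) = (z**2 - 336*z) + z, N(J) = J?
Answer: 6005616/35 ≈ 1.7159e+5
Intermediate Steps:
r(z) = z**2 - 335*z
D(b) = -3 + 1/(29 + b) (D(b) = -3 + 1/(b + 29) = -3 + 1/(29 + b))
(-137332 + D(N(6))) + r(-413) = (-137332 + (-86 - 3*6)/(29 + 6)) - 413*(-335 - 413) = (-137332 + (-86 - 18)/35) - 413*(-748) = (-137332 + (1/35)*(-104)) + 308924 = (-137332 - 104/35) + 308924 = -4806724/35 + 308924 = 6005616/35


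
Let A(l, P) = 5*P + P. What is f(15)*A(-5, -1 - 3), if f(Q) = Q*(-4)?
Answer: 1440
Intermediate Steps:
A(l, P) = 6*P
f(Q) = -4*Q
f(15)*A(-5, -1 - 3) = (-4*15)*(6*(-1 - 3)) = -360*(-4) = -60*(-24) = 1440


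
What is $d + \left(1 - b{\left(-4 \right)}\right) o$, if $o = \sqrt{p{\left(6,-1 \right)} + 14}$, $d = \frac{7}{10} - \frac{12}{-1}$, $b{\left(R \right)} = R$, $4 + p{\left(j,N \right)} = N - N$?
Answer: $\frac{127}{10} + 5 \sqrt{10} \approx 28.511$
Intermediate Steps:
$p{\left(j,N \right)} = -4$ ($p{\left(j,N \right)} = -4 + \left(N - N\right) = -4 + 0 = -4$)
$d = \frac{127}{10}$ ($d = 7 \cdot \frac{1}{10} - -12 = \frac{7}{10} + 12 = \frac{127}{10} \approx 12.7$)
$o = \sqrt{10}$ ($o = \sqrt{-4 + 14} = \sqrt{10} \approx 3.1623$)
$d + \left(1 - b{\left(-4 \right)}\right) o = \frac{127}{10} + \left(1 - -4\right) \sqrt{10} = \frac{127}{10} + \left(1 + 4\right) \sqrt{10} = \frac{127}{10} + 5 \sqrt{10}$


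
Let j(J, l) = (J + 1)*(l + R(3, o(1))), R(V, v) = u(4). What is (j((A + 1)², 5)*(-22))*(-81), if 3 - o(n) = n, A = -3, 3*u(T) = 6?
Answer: 62370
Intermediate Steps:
u(T) = 2 (u(T) = (⅓)*6 = 2)
o(n) = 3 - n
R(V, v) = 2
j(J, l) = (1 + J)*(2 + l) (j(J, l) = (J + 1)*(l + 2) = (1 + J)*(2 + l))
(j((A + 1)², 5)*(-22))*(-81) = ((2 + 5 + 2*(-3 + 1)² + (-3 + 1)²*5)*(-22))*(-81) = ((2 + 5 + 2*(-2)² + (-2)²*5)*(-22))*(-81) = ((2 + 5 + 2*4 + 4*5)*(-22))*(-81) = ((2 + 5 + 8 + 20)*(-22))*(-81) = (35*(-22))*(-81) = -770*(-81) = 62370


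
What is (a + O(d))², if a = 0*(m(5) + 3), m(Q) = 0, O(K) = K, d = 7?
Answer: 49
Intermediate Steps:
a = 0 (a = 0*(0 + 3) = 0*3 = 0)
(a + O(d))² = (0 + 7)² = 7² = 49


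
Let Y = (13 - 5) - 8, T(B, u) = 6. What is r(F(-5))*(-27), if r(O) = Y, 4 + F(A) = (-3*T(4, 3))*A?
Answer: 0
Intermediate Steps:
Y = 0 (Y = 8 - 8 = 0)
F(A) = -4 - 18*A (F(A) = -4 + (-3*6)*A = -4 - 18*A)
r(O) = 0
r(F(-5))*(-27) = 0*(-27) = 0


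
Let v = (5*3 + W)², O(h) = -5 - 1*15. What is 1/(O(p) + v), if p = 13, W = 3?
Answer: 1/304 ≈ 0.0032895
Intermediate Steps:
O(h) = -20 (O(h) = -5 - 15 = -20)
v = 324 (v = (5*3 + 3)² = (15 + 3)² = 18² = 324)
1/(O(p) + v) = 1/(-20 + 324) = 1/304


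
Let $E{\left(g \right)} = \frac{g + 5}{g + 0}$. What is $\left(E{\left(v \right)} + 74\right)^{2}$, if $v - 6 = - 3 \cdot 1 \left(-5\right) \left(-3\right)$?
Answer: $\frac{8526400}{1521} \approx 5605.8$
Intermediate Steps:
$v = -39$ ($v = 6 + - 3 \cdot 1 \left(-5\right) \left(-3\right) = 6 + \left(-3\right) \left(-5\right) \left(-3\right) = 6 + 15 \left(-3\right) = 6 - 45 = -39$)
$E{\left(g \right)} = \frac{5 + g}{g}$
$\left(E{\left(v \right)} + 74\right)^{2} = \left(\frac{5 - 39}{-39} + 74\right)^{2} = \left(\left(- \frac{1}{39}\right) \left(-34\right) + 74\right)^{2} = \left(\frac{34}{39} + 74\right)^{2} = \left(\frac{2920}{39}\right)^{2} = \frac{8526400}{1521}$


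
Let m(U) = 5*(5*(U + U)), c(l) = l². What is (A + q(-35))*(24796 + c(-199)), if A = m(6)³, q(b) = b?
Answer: 1738716746105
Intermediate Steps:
m(U) = 50*U (m(U) = 5*(5*(2*U)) = 5*(10*U) = 50*U)
A = 27000000 (A = (50*6)³ = 300³ = 27000000)
(A + q(-35))*(24796 + c(-199)) = (27000000 - 35)*(24796 + (-199)²) = 26999965*(24796 + 39601) = 26999965*64397 = 1738716746105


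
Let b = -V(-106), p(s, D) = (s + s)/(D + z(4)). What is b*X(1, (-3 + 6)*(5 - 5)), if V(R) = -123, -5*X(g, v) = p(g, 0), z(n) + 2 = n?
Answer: -123/5 ≈ -24.600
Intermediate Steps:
z(n) = -2 + n
p(s, D) = 2*s/(2 + D) (p(s, D) = (s + s)/(D + (-2 + 4)) = (2*s)/(D + 2) = (2*s)/(2 + D) = 2*s/(2 + D))
X(g, v) = -g/5 (X(g, v) = -2*g/(5*(2 + 0)) = -2*g/(5*2) = -g/5)
b = 123 (b = -1*(-123) = 123)
b*X(1, (-3 + 6)*(5 - 5)) = 123*(-⅕*1) = 123*(-⅕) = -123/5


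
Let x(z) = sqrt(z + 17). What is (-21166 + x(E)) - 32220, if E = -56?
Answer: -53386 + I*sqrt(39) ≈ -53386.0 + 6.245*I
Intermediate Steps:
x(z) = sqrt(17 + z)
(-21166 + x(E)) - 32220 = (-21166 + sqrt(17 - 56)) - 32220 = (-21166 + sqrt(-39)) - 32220 = (-21166 + I*sqrt(39)) - 32220 = -53386 + I*sqrt(39)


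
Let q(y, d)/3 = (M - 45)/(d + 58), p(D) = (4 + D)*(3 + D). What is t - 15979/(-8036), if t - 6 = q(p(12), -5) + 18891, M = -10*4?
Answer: 8047181183/425908 ≈ 18894.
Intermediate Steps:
M = -40
p(D) = (3 + D)*(4 + D)
q(y, d) = -255/(58 + d) (q(y, d) = 3*((-40 - 45)/(d + 58)) = 3*(-85/(58 + d)) = -255/(58 + d))
t = 1001286/53 (t = 6 + (-255/(58 - 5) + 18891) = 6 + (-255/53 + 18891) = 6 + 1000968/53 = 1001286/53 ≈ 18892.)
t - 15979/(-8036) = 1001286/53 - 15979/(-8036) = 1001286/53 - 15979*(-1/8036) = 1001286/53 + 15979/8036 = 8047181183/425908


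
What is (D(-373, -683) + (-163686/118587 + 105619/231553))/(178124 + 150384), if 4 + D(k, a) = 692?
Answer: 898406470303/429550421981828 ≈ 0.0020915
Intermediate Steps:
D(k, a) = 688 (D(k, a) = -4 + 692 = 688)
(D(-373, -683) + (-163686/118587 + 105619/231553))/(178124 + 150384) = (688 + (-163686/118587 + 105619/231553))/(178124 + 150384) = (688 + (-163686*1/118587 + 105619*(1/231553)))/328508 = (688 + (-54562/39529 + 105619/231553))*(1/328508) = (688 - 1208425905/1307579791)*(1/328508) = (898406470303/1307579791)*(1/328508) = 898406470303/429550421981828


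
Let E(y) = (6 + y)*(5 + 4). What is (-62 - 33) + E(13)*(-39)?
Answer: -6764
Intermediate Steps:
E(y) = 54 + 9*y (E(y) = (6 + y)*9 = 54 + 9*y)
(-62 - 33) + E(13)*(-39) = (-62 - 33) + (54 + 9*13)*(-39) = -95 + (54 + 117)*(-39) = -95 + 171*(-39) = -95 - 6669 = -6764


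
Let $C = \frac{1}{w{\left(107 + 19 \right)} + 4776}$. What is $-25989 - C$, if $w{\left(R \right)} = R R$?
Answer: $- \frac{536724829}{20652} \approx -25989.0$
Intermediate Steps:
$w{\left(R \right)} = R^{2}$
$C = \frac{1}{20652}$ ($C = \frac{1}{\left(107 + 19\right)^{2} + 4776} = \frac{1}{126^{2} + 4776} = \frac{1}{15876 + 4776} = \frac{1}{20652} \approx 4.8421 \cdot 10^{-5}$)
$-25989 - C = -25989 - \frac{1}{20652} = - \frac{536724829}{20652}$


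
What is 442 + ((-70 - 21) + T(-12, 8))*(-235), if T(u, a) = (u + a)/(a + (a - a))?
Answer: 43889/2 ≈ 21945.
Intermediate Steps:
T(u, a) = (a + u)/a (T(u, a) = (a + u)/(a + 0) = (a + u)/a)
442 + ((-70 - 21) + T(-12, 8))*(-235) = 442 + ((-70 - 21) + (8 - 12)/8)*(-235) = 442 + (-91 + (1/8)*(-4))*(-235) = 442 + (-91 - 1/2)*(-235) = 442 - 183/2*(-235) = 442 + 43005/2 = 43889/2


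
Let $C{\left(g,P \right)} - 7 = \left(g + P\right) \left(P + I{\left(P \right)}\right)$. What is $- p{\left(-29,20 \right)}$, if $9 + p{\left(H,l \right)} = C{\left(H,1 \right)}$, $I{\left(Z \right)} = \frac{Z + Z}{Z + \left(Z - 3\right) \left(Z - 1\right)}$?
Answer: $86$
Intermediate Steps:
$I{\left(Z \right)} = \frac{2 Z}{Z + \left(-1 + Z\right) \left(-3 + Z\right)}$ ($I{\left(Z \right)} = \frac{2 Z}{Z + \left(-3 + Z\right) \left(-1 + Z\right)} = \frac{2 Z}{Z + \left(-1 + Z\right) \left(-3 + Z\right)}$)
$C{\left(g,P \right)} = 7 + \left(P + g\right) \left(P + \frac{2 P}{3 + P^{2} - 3 P}\right)$ ($C{\left(g,P \right)} = 7 + \left(g + P\right) \left(P + \frac{2 P}{3 + P^{2} - 3 P}\right) = 7 + \left(P + g\right) \left(P + \frac{2 P}{3 + P^{2} - 3 P}\right)$)
$p{\left(H,l \right)} = 1 + 3 H$ ($p{\left(H,l \right)} = -9 + \frac{2 \cdot 1^{2} + \left(3 + 1^{2} - 3\right) \left(7 + 1^{2} + 1 H\right) + 2 \cdot 1 H}{3 + 1^{2} - 3} = -9 + \frac{2 \cdot 1 + \left(3 + 1 - 3\right) \left(7 + 1 + H\right) + 2 H}{3 + 1 - 3} = -9 + \frac{2 + 1 \left(8 + H\right) + 2 H}{1} = -9 + 1 \left(2 + \left(8 + H\right) + 2 H\right) = -9 + 1 \left(10 + 3 H\right) = -9 + \left(10 + 3 H\right) = 1 + 3 H$)
$- p{\left(-29,20 \right)} = - (1 + 3 \left(-29\right)) = - (1 - 87) = \left(-1\right) \left(-86\right) = 86$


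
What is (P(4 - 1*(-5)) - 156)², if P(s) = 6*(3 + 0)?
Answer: 19044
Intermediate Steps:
P(s) = 18 (P(s) = 6*3 = 18)
(P(4 - 1*(-5)) - 156)² = (18 - 156)² = (-138)² = 19044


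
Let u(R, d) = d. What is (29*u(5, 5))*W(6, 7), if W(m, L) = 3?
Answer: 435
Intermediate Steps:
(29*u(5, 5))*W(6, 7) = (29*5)*3 = 145*3 = 435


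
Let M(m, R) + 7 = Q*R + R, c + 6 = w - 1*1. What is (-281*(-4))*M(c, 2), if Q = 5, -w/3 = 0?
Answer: 5620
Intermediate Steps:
w = 0 (w = -3*0 = 0)
c = -7 (c = -6 + (0 - 1*1) = -6 + (0 - 1) = -6 - 1 = -7)
M(m, R) = -7 + 6*R (M(m, R) = -7 + (5*R + R) = -7 + 6*R)
(-281*(-4))*M(c, 2) = (-281*(-4))*(-7 + 6*2) = 1124*(-7 + 12) = 1124*5 = 5620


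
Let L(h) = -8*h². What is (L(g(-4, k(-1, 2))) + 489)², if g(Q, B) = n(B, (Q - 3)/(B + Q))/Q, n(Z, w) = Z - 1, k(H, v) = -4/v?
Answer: 938961/4 ≈ 2.3474e+5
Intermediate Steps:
n(Z, w) = -1 + Z
g(Q, B) = (-1 + B)/Q
(L(g(-4, k(-1, 2))) + 489)² = (-8*(-1 - 4/2)²/16 + 489)² = (-8*(-1 - 4*½)²/16 + 489)² = (-8*(-1 - 2)²/16 + 489)² = (-8*(-¼*(-3))² + 489)² = (-8*(¾)² + 489)² = (-8*9/16 + 489)² = (-9/2 + 489)² = (969/2)² = 938961/4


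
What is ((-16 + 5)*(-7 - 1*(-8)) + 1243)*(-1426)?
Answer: -1756832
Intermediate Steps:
((-16 + 5)*(-7 - 1*(-8)) + 1243)*(-1426) = (-11*(-7 + 8) + 1243)*(-1426) = (-11*1 + 1243)*(-1426) = (-11 + 1243)*(-1426) = 1232*(-1426) = -1756832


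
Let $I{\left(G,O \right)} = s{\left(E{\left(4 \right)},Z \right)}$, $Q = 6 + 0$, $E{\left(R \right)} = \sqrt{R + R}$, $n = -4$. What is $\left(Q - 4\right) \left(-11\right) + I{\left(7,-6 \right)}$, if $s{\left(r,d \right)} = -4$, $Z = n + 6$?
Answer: $-26$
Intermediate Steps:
$E{\left(R \right)} = \sqrt{2} \sqrt{R}$ ($E{\left(R \right)} = \sqrt{2 R} = \sqrt{2} \sqrt{R}$)
$Q = 6$
$Z = 2$ ($Z = -4 + 6 = 2$)
$I{\left(G,O \right)} = -4$
$\left(Q - 4\right) \left(-11\right) + I{\left(7,-6 \right)} = \left(6 - 4\right) \left(-11\right) - 4 = 2 \left(-11\right) - 4 = -22 - 4 = -26$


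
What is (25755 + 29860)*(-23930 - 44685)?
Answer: -3816023225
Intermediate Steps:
(25755 + 29860)*(-23930 - 44685) = 55615*(-68615) = -3816023225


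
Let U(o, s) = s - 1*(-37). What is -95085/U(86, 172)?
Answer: -95085/209 ≈ -454.95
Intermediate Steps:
U(o, s) = 37 + s (U(o, s) = s + 37 = 37 + s)
-95085/U(86, 172) = -95085/(37 + 172) = -95085/209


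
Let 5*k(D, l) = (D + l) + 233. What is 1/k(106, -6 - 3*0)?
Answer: 5/333 ≈ 0.015015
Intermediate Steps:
k(D, l) = 233/5 + D/5 + l/5 (k(D, l) = ((D + l) + 233)/5 = (233 + D + l)/5 = 233/5 + D/5 + l/5)
1/k(106, -6 - 3*0) = 1/(233/5 + (⅕)*106 + (-6 - 3*0)/5) = 1/(233/5 + 106/5 + (-6 + 0)/5) = 1/(233/5 + 106/5 + (⅕)*(-6)) = 1/(233/5 + 106/5 - 6/5) = 1/(333/5) = 5/333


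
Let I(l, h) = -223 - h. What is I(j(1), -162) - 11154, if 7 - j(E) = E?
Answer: -11215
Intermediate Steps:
j(E) = 7 - E
I(j(1), -162) - 11154 = (-223 - 1*(-162)) - 11154 = (-223 + 162) - 11154 = -61 - 11154 = -11215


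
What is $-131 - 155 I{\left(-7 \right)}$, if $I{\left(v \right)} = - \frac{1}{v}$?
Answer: $- \frac{1072}{7} \approx -153.14$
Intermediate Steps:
$-131 - 155 I{\left(-7 \right)} = -131 - 155 \left(- \frac{1}{-7}\right) = -131 - 155 \left(\left(-1\right) \left(- \frac{1}{7}\right)\right) = -131 - \frac{155}{7} = - \frac{1072}{7}$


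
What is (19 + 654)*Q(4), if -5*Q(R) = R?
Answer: -2692/5 ≈ -538.40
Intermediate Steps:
Q(R) = -R/5
(19 + 654)*Q(4) = (19 + 654)*(-⅕*4) = 673*(-⅘) = -2692/5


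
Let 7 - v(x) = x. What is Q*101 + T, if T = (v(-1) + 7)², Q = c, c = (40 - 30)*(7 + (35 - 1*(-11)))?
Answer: 53755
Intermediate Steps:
v(x) = 7 - x
c = 530 (c = 10*(7 + (35 + 11)) = 10*(7 + 46) = 10*53 = 530)
Q = 530
T = 225 (T = ((7 - 1*(-1)) + 7)² = ((7 + 1) + 7)² = (8 + 7)² = 15² = 225)
Q*101 + T = 530*101 + 225 = 53530 + 225 = 53755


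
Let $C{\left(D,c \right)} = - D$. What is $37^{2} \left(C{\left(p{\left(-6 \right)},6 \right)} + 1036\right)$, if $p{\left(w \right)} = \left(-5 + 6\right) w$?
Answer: $1426498$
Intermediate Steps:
$p{\left(w \right)} = w$ ($p{\left(w \right)} = 1 w = w$)
$37^{2} \left(C{\left(p{\left(-6 \right)},6 \right)} + 1036\right) = 37^{2} \left(\left(-1\right) \left(-6\right) + 1036\right) = 1369 \left(6 + 1036\right) = 1369 \cdot 1042 = 1426498$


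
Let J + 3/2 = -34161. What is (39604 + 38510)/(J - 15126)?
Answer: -52076/32859 ≈ -1.5848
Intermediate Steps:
J = -68325/2 (J = -3/2 - 34161 = -68325/2 ≈ -34163.)
(39604 + 38510)/(J - 15126) = (39604 + 38510)/(-68325/2 - 15126) = 78114/(-98577/2) = 78114*(-2/98577) = -52076/32859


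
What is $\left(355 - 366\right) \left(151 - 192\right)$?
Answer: $451$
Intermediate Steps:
$\left(355 - 366\right) \left(151 - 192\right) = \left(-11\right) \left(-41\right) = 451$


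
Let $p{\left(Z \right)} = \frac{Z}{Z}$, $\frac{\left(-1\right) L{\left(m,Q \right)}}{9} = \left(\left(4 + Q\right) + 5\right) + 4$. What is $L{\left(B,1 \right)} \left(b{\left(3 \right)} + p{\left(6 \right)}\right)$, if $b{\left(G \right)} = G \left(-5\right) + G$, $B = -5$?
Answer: $1386$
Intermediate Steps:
$L{\left(m,Q \right)} = -117 - 9 Q$ ($L{\left(m,Q \right)} = - 9 \left(\left(\left(4 + Q\right) + 5\right) + 4\right) = - 9 \left(\left(9 + Q\right) + 4\right) = - 9 \left(13 + Q\right) = -117 - 9 Q$)
$b{\left(G \right)} = - 4 G$ ($b{\left(G \right)} = - 5 G + G = - 4 G$)
$p{\left(Z \right)} = 1$
$L{\left(B,1 \right)} \left(b{\left(3 \right)} + p{\left(6 \right)}\right) = \left(-117 - 9\right) \left(\left(-4\right) 3 + 1\right) = \left(-117 - 9\right) \left(-12 + 1\right) = \left(-126\right) \left(-11\right) = 1386$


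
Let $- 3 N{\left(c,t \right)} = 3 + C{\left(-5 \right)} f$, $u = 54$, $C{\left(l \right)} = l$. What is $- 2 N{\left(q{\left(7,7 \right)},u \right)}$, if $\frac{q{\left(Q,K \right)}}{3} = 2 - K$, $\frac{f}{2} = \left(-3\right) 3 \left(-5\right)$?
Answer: $-298$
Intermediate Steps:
$f = 90$ ($f = 2 \left(-3\right) 3 \left(-5\right) = 2 \left(\left(-9\right) \left(-5\right)\right) = 2 \cdot 45 = 90$)
$q{\left(Q,K \right)} = 6 - 3 K$ ($q{\left(Q,K \right)} = 3 \left(2 - K\right) = 6 - 3 K$)
$N{\left(c,t \right)} = 149$ ($N{\left(c,t \right)} = - \frac{3 - 450}{3} = \left(- \frac{1}{3}\right) \left(-447\right) = 149$)
$- 2 N{\left(q{\left(7,7 \right)},u \right)} = \left(-2\right) 149 = -298$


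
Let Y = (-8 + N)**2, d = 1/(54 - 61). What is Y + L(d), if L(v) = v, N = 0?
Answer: 447/7 ≈ 63.857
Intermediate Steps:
d = -1/7 (d = 1/(-7) = -1/7 ≈ -0.14286)
Y = 64 (Y = (-8 + 0)**2 = (-8)**2 = 64)
Y + L(d) = 64 - 1/7 = 447/7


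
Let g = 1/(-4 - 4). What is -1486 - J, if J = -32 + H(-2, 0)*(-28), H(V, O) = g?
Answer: -2915/2 ≈ -1457.5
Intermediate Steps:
g = -⅛ (g = 1/(-8) = -⅛ ≈ -0.12500)
H(V, O) = -⅛
J = -57/2 (J = -32 - ⅛*(-28) = -32 + 7/2 = -57/2 ≈ -28.500)
-1486 - J = -1486 - 1*(-57/2) = -1486 + 57/2 = -2915/2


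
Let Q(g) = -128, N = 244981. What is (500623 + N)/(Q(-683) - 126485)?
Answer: -745604/126613 ≈ -5.8888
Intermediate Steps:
(500623 + N)/(Q(-683) - 126485) = (500623 + 244981)/(-128 - 126485) = 745604/(-126613) = 745604*(-1/126613) = -745604/126613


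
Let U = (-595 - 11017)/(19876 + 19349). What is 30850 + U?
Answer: 1210079638/39225 ≈ 30850.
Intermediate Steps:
U = -11612/39225 ≈ -0.29604
30850 + U = 30850 - 11612/39225 = 1210079638/39225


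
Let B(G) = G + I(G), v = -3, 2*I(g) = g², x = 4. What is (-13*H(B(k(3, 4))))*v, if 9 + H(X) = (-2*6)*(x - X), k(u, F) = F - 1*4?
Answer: -2223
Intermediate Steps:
k(u, F) = -4 + F (k(u, F) = F - 4 = -4 + F)
I(g) = g²/2
B(G) = G + G²/2
H(X) = -57 + 12*X (H(X) = -9 + (-2*6)*(4 - X) = -9 - 12*(4 - X) = -9 + (-48 + 12*X) = -57 + 12*X)
(-13*H(B(k(3, 4))))*v = -13*(-57 + 12*((-4 + 4)*(2 + (-4 + 4))/2))*(-3) = -13*(-57 + 12*((½)*0*(2 + 0)))*(-3) = -13*(-57 + 12*((½)*0*2))*(-3) = -13*(-57 + 12*0)*(-3) = -13*(-57 + 0)*(-3) = -13*(-57)*(-3) = 741*(-3) = -2223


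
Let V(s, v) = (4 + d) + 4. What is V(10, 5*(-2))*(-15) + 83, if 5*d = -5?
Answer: -22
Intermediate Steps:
d = -1 (d = (⅕)*(-5) = -1)
V(s, v) = 7 (V(s, v) = (4 - 1) + 4 = 3 + 4 = 7)
V(10, 5*(-2))*(-15) + 83 = 7*(-15) + 83 = -105 + 83 = -22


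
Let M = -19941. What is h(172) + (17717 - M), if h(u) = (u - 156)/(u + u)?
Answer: 1619296/43 ≈ 37658.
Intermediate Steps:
h(u) = (-156 + u)/(2*u) (h(u) = (-156 + u)/((2*u)) = (-156 + u)*(1/(2*u)) = (-156 + u)/(2*u))
h(172) + (17717 - M) = (1/2)*(-156 + 172)/172 + (17717 - 1*(-19941)) = (1/2)*(1/172)*16 + (17717 + 19941) = 2/43 + 37658 = 1619296/43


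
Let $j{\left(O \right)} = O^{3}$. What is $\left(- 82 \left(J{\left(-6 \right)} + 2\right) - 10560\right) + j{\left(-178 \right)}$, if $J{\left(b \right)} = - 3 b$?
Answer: $-5651952$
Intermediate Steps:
$\left(- 82 \left(J{\left(-6 \right)} + 2\right) - 10560\right) + j{\left(-178 \right)} = \left(- 82 \left(\left(-3\right) \left(-6\right) + 2\right) - 10560\right) + \left(-178\right)^{3} = \left(- 82 \left(18 + 2\right) - 10560\right) - 5639752 = \left(\left(-82\right) 20 - 10560\right) - 5639752 = \left(-1640 - 10560\right) - 5639752 = -12200 - 5639752 = -5651952$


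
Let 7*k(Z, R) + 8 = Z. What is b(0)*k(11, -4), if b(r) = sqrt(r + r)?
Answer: 0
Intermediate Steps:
b(r) = sqrt(2)*sqrt(r) (b(r) = sqrt(2*r) = sqrt(2)*sqrt(r))
k(Z, R) = -8/7 + Z/7
b(0)*k(11, -4) = (sqrt(2)*sqrt(0))*(-8/7 + (1/7)*11) = (sqrt(2)*0)*(-8/7 + 11/7) = 0*(3/7) = 0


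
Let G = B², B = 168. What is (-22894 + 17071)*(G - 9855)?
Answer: -106962687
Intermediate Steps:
G = 28224 (G = 168² = 28224)
(-22894 + 17071)*(G - 9855) = (-22894 + 17071)*(28224 - 9855) = -5823*18369 = -106962687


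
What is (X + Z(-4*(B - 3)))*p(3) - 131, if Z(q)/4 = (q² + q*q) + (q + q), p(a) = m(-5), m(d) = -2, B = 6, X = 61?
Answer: -2365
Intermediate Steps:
p(a) = -2
Z(q) = 8*q + 8*q² (Z(q) = 4*((q² + q*q) + (q + q)) = 4*((q² + q²) + 2*q) = 4*(2*q² + 2*q) = 4*(2*q + 2*q²) = 8*q + 8*q²)
(X + Z(-4*(B - 3)))*p(3) - 131 = (61 + 8*(-4*(6 - 3))*(1 - 4*(6 - 3)))*(-2) - 131 = (61 + 8*(-4*3)*(1 - 4*3))*(-2) - 131 = (61 + 8*(-12)*(1 - 12))*(-2) - 131 = (61 + 8*(-12)*(-11))*(-2) - 131 = (61 + 1056)*(-2) - 131 = 1117*(-2) - 131 = -2234 - 131 = -2365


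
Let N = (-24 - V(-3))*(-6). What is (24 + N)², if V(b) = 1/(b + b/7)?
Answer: 442225/16 ≈ 27639.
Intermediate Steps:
V(b) = 7/(8*b) (V(b) = 1/(b + b*(⅐)) = 1/(b + b/7) = 1/(8*b/7) = 7/(8*b))
N = 569/4 (N = (-24 - 7/(8*(-3)))*(-6) = (-24 - 7*(-1)/(8*3))*(-6) = (-24 - 1*(-7/24))*(-6) = (-24 + 7/24)*(-6) = -569/24*(-6) = 569/4 ≈ 142.25)
(24 + N)² = (24 + 569/4)² = (665/4)² = 442225/16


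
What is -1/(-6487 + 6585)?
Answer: -1/98 ≈ -0.010204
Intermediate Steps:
-1/(-6487 + 6585) = -1/98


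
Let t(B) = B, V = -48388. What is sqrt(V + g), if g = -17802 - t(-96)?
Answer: I*sqrt(66094) ≈ 257.09*I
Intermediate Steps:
g = -17706 (g = -17802 - 1*(-96) = -17802 + 96 = -17706)
sqrt(V + g) = sqrt(-48388 - 17706) = sqrt(-66094) = I*sqrt(66094)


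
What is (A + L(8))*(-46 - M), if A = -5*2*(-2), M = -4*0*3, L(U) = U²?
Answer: -3864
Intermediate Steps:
M = 0 (M = 0*3 = 0)
A = 20 (A = -10*(-2) = 20)
(A + L(8))*(-46 - M) = (20 + 8²)*(-46 - 1*0) = (20 + 64)*(-46 + 0) = 84*(-46) = -3864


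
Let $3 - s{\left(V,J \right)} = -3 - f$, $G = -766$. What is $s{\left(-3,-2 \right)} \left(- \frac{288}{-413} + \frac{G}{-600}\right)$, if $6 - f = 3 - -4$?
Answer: $\frac{244579}{24780} \approx 9.87$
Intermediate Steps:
$f = -1$ ($f = 6 - \left(3 - -4\right) = 6 - \left(3 + 4\right) = 6 - 7 = -1$)
$s{\left(V,J \right)} = 5$ ($s{\left(V,J \right)} = 3 - \left(-3 - -1\right) = 3 - \left(-3 + 1\right) = 3 - -2 = 3 + 2 = 5$)
$s{\left(-3,-2 \right)} \left(- \frac{288}{-413} + \frac{G}{-600}\right) = 5 \left(- \frac{288}{-413} - \frac{766}{-600}\right) = 5 \left(\left(-288\right) \left(- \frac{1}{413}\right) - - \frac{383}{300}\right) = 5 \left(\frac{288}{413} + \frac{383}{300}\right) = 5 \cdot \frac{244579}{123900} = \frac{244579}{24780}$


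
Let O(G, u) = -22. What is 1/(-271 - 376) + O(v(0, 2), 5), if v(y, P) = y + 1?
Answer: -14235/647 ≈ -22.002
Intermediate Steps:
v(y, P) = 1 + y
1/(-271 - 376) + O(v(0, 2), 5) = 1/(-271 - 376) - 22 = 1/(-647) - 22 = -1/647 - 22 = -14235/647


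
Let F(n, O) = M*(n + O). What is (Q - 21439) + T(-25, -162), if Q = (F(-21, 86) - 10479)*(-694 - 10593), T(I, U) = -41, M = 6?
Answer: 113853063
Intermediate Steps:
F(n, O) = 6*O + 6*n (F(n, O) = 6*(n + O) = 6*(O + n) = 6*O + 6*n)
Q = 113874543 (Q = ((6*86 + 6*(-21)) - 10479)*(-694 - 10593) = ((516 - 126) - 10479)*(-11287) = (390 - 10479)*(-11287) = -10089*(-11287) = 113874543)
(Q - 21439) + T(-25, -162) = (113874543 - 21439) - 41 = 113853104 - 41 = 113853063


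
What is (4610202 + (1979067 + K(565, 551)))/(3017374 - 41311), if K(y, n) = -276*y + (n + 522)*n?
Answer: 7024552/2976063 ≈ 2.3604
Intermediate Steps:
K(y, n) = -276*y + n*(522 + n) (K(y, n) = -276*y + (522 + n)*n = -276*y + n*(522 + n))
(4610202 + (1979067 + K(565, 551)))/(3017374 - 41311) = (4610202 + (1979067 + (551² - 276*565 + 522*551)))/(3017374 - 41311) = (4610202 + (1979067 + (303601 - 155940 + 287622)))/2976063 = (4610202 + (1979067 + 435283))*(1/2976063) = (4610202 + 2414350)*(1/2976063) = 7024552*(1/2976063) = 7024552/2976063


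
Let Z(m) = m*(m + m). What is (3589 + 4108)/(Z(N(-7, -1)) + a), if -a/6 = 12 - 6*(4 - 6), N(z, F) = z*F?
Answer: -7697/46 ≈ -167.33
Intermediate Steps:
N(z, F) = F*z
Z(m) = 2*m**2 (Z(m) = m*(2*m) = 2*m**2)
a = -144 (a = -6*(12 - 6*(4 - 6)) = -6*(12 - 6*(-2)) = -6*(12 + 12) = -6*24 = -144)
(3589 + 4108)/(Z(N(-7, -1)) + a) = (3589 + 4108)/(2*(-1*(-7))**2 - 144) = 7697/(2*7**2 - 144) = 7697/(2*49 - 144) = 7697/(98 - 144) = 7697/(-46) = 7697*(-1/46) = -7697/46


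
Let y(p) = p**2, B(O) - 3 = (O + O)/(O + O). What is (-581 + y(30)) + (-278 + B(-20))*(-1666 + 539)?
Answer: 309117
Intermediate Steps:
B(O) = 4 (B(O) = 3 + (O + O)/(O + O) = 3 + (2*O)/((2*O)) = 3 + (2*O)*(1/(2*O)) = 3 + 1 = 4)
(-581 + y(30)) + (-278 + B(-20))*(-1666 + 539) = (-581 + 30**2) + (-278 + 4)*(-1666 + 539) = (-581 + 900) - 274*(-1127) = 319 + 308798 = 309117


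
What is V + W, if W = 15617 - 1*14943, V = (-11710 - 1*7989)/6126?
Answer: 4109225/6126 ≈ 670.78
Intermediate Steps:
V = -19699/6126 (V = (-11710 - 7989)*(1/6126) = -19699*1/6126 = -19699/6126 ≈ -3.2156)
W = 674 (W = 15617 - 14943 = 674)
V + W = -19699/6126 + 674 = 4109225/6126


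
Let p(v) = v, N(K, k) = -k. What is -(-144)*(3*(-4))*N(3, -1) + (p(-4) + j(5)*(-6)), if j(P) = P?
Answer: -1762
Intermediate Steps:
-(-144)*(3*(-4))*N(3, -1) + (p(-4) + j(5)*(-6)) = -(-144)*(3*(-4))*(-1*(-1)) + (-4 + 5*(-6)) = -(-144)*(-12*1) + (-4 - 30) = -(-144)*(-12) - 34 = -144*12 - 34 = -1728 - 34 = -1762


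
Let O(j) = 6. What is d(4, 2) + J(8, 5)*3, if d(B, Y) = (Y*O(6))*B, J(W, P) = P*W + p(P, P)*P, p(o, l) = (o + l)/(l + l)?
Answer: 183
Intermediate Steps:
p(o, l) = (l + o)/(2*l) (p(o, l) = (l + o)/((2*l)) = (l + o)*(1/(2*l)) = (l + o)/(2*l))
J(W, P) = P + P*W (J(W, P) = P*W + ((P + P)/(2*P))*P = P*W + ((2*P)/(2*P))*P = P*W + 1*P = P*W + P = P + P*W)
d(B, Y) = 6*B*Y (d(B, Y) = (Y*6)*B = (6*Y)*B = 6*B*Y)
d(4, 2) + J(8, 5)*3 = 6*4*2 + (5*(1 + 8))*3 = 48 + (5*9)*3 = 48 + 45*3 = 48 + 135 = 183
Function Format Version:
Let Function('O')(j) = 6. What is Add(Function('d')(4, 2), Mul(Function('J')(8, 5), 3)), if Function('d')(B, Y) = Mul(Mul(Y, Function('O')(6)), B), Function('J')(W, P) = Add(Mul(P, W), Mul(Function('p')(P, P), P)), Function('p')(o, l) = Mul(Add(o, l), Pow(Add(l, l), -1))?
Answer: 183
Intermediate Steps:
Function('p')(o, l) = Mul(Rational(1, 2), Pow(l, -1), Add(l, o)) (Function('p')(o, l) = Mul(Add(l, o), Pow(Mul(2, l), -1)) = Mul(Add(l, o), Mul(Rational(1, 2), Pow(l, -1))) = Mul(Rational(1, 2), Pow(l, -1), Add(l, o)))
Function('J')(W, P) = Add(P, Mul(P, W)) (Function('J')(W, P) = Add(Mul(P, W), Mul(Mul(Rational(1, 2), Pow(P, -1), Add(P, P)), P)) = Add(Mul(P, W), Mul(Mul(Rational(1, 2), Pow(P, -1), Mul(2, P)), P)) = Add(Mul(P, W), Mul(1, P)) = Add(Mul(P, W), P) = Add(P, Mul(P, W)))
Function('d')(B, Y) = Mul(6, B, Y) (Function('d')(B, Y) = Mul(Mul(Y, 6), B) = Mul(Mul(6, Y), B) = Mul(6, B, Y))
Add(Function('d')(4, 2), Mul(Function('J')(8, 5), 3)) = Add(Mul(6, 4, 2), Mul(Mul(5, Add(1, 8)), 3)) = Add(48, Mul(Mul(5, 9), 3)) = Add(48, Mul(45, 3)) = Add(48, 135) = 183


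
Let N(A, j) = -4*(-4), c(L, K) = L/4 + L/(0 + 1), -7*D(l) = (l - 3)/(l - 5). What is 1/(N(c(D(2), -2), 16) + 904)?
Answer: 1/920 ≈ 0.0010870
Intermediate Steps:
D(l) = -(-3 + l)/(7*(-5 + l)) (D(l) = -(l - 3)/(7*(l - 5)) = -(-3 + l)/(7*(-5 + l)))
c(L, K) = 5*L/4 (c(L, K) = L*(¼) + L/1 = L/4 + L*1 = L/4 + L = 5*L/4)
N(A, j) = 16
1/(N(c(D(2), -2), 16) + 904) = 1/(16 + 904) = 1/920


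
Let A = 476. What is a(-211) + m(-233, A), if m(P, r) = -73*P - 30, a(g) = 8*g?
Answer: 15291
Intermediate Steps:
m(P, r) = -30 - 73*P
a(-211) + m(-233, A) = 8*(-211) + (-30 - 73*(-233)) = -1688 + (-30 + 17009) = -1688 + 16979 = 15291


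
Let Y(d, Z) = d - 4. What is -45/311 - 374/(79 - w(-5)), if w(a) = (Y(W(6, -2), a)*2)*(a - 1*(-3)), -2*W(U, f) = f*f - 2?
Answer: -118969/18349 ≈ -6.4837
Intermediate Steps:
W(U, f) = 1 - f²/2 (W(U, f) = -(f*f - 2)/2 = -(f² - 2)/2 = -(-2 + f²)/2 = 1 - f²/2)
Y(d, Z) = -4 + d
w(a) = -30 - 10*a (w(a) = ((-4 + (1 - ½*(-2)²))*2)*(a - 1*(-3)) = ((-4 + (1 - ½*4))*2)*(a + 3) = ((-4 + (1 - 2))*2)*(3 + a) = ((-4 - 1)*2)*(3 + a) = (-5*2)*(3 + a) = -10*(3 + a) = -30 - 10*a)
-45/311 - 374/(79 - w(-5)) = -45/311 - 374/(79 - (-30 - 10*(-5))) = -45*1/311 - 374/(79 - (-30 + 50)) = -45/311 - 374/(79 - 1*20) = -45/311 - 374/(79 - 20) = -45/311 - 374/59 = -118969/18349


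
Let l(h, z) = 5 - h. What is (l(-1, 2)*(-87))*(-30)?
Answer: 15660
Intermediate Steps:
(l(-1, 2)*(-87))*(-30) = ((5 - 1*(-1))*(-87))*(-30) = ((5 + 1)*(-87))*(-30) = (6*(-87))*(-30) = -522*(-30) = 15660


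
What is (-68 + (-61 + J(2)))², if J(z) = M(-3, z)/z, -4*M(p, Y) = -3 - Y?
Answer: 1054729/64 ≈ 16480.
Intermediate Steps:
M(p, Y) = ¾ + Y/4 (M(p, Y) = -(-3 - Y)/4 = ¾ + Y/4)
J(z) = (¾ + z/4)/z
(-68 + (-61 + J(2)))² = (-68 + (-61 + (¼)*(3 + 2)/2))² = (-68 + (-61 + (¼)*(½)*5))² = (-68 + (-61 + 5/8))² = (-68 - 483/8)² = (-1027/8)² = 1054729/64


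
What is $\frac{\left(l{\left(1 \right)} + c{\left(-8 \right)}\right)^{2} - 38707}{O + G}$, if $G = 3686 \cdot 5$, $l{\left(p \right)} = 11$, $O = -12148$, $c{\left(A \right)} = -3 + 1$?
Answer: $- \frac{19313}{3141} \approx -6.1487$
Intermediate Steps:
$c{\left(A \right)} = -2$
$G = 18430$
$\frac{\left(l{\left(1 \right)} + c{\left(-8 \right)}\right)^{2} - 38707}{O + G} = \frac{\left(11 - 2\right)^{2} - 38707}{-12148 + 18430} = \frac{9^{2} - 38707}{6282} = \left(81 - 38707\right) \frac{1}{6282} = \left(-38626\right) \frac{1}{6282} = - \frac{19313}{3141}$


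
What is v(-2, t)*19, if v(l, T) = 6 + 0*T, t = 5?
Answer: 114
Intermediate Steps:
v(l, T) = 6 (v(l, T) = 6 + 0 = 6)
v(-2, t)*19 = 6*19 = 114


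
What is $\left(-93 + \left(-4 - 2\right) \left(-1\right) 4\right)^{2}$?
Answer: $4761$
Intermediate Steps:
$\left(-93 + \left(-4 - 2\right) \left(-1\right) 4\right)^{2} = \left(-93 + \left(-6\right) \left(-1\right) 4\right)^{2} = \left(-93 + 6 \cdot 4\right)^{2} = \left(-93 + 24\right)^{2} = \left(-69\right)^{2} = 4761$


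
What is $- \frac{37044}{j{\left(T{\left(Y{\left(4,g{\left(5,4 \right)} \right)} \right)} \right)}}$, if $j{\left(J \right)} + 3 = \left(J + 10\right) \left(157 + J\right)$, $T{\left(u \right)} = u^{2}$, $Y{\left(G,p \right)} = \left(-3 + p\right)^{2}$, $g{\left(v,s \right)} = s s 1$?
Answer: $- \frac{37044}{820501975} \approx -4.5148 \cdot 10^{-5}$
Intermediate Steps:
$g{\left(v,s \right)} = s^{2}$ ($g{\left(v,s \right)} = s^{2} \cdot 1 = s^{2}$)
$j{\left(J \right)} = -3 + \left(10 + J\right) \left(157 + J\right)$ ($j{\left(J \right)} = -3 + \left(J + 10\right) \left(157 + J\right) = -3 + \left(10 + J\right) \left(157 + J\right)$)
$- \frac{37044}{j{\left(T{\left(Y{\left(4,g{\left(5,4 \right)} \right)} \right)} \right)}} = - \frac{37044}{1567 + \left(\left(\left(-3 + 4^{2}\right)^{2}\right)^{2}\right)^{2} + 167 \left(\left(-3 + 4^{2}\right)^{2}\right)^{2}} = - \frac{37044}{1567 + \left(\left(\left(-3 + 16\right)^{2}\right)^{2}\right)^{2} + 167 \left(\left(-3 + 16\right)^{2}\right)^{2}} = - \frac{37044}{1567 + \left(\left(13^{2}\right)^{2}\right)^{2} + 167 \left(13^{2}\right)^{2}} = - \frac{37044}{1567 + \left(169^{2}\right)^{2} + 167 \cdot 169^{2}} = - \frac{37044}{1567 + 28561^{2} + 167 \cdot 28561} = - \frac{37044}{1567 + 815730721 + 4769687} = - \frac{37044}{820501975}$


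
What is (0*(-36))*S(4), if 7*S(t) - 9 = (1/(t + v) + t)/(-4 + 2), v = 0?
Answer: 0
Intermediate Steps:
S(t) = 9/7 - t/14 - 1/(14*t) (S(t) = 9/7 + ((1/(t + 0) + t)/(-4 + 2))/7 = 9/7 + ((1/t + t)/(-2))/7 = 9/7 + ((t + 1/t)*(-½))/7 = 9/7 + (-t/2 - 1/(2*t))/7 = 9/7 + (-t/14 - 1/(14*t)) = 9/7 - t/14 - 1/(14*t))
(0*(-36))*S(4) = (0*(-36))*((1/14)*(-1 - 1*4² + 18*4)/4) = 0*((1/14)*(¼)*(-1 - 1*16 + 72)) = 0*((1/14)*(¼)*(-1 - 16 + 72)) = 0*((1/14)*(¼)*55) = 0*(55/56) = 0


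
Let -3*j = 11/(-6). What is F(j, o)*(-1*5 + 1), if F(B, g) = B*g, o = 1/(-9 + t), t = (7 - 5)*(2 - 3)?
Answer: 2/9 ≈ 0.22222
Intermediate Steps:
t = -2 (t = 2*(-1) = -2)
j = 11/18 (j = -11/(3*(-6)) = -11*(-1)/(3*6) = -⅓*(-11/6) = 11/18 ≈ 0.61111)
o = -1/11 (o = 1/(-9 - 2) = 1/(-11) = -1/11 ≈ -0.090909)
F(j, o)*(-1*5 + 1) = ((11/18)*(-1/11))*(-1*5 + 1) = -(-5 + 1)/18 = -1/18*(-4) = 2/9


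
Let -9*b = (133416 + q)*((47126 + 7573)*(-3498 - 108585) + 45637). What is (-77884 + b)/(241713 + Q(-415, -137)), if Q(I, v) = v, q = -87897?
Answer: 11627795102261/90591 ≈ 1.2835e+8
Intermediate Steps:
b = 93022361051740/3 (b = -(133416 - 87897)*((47126 + 7573)*(-3498 - 108585) + 45637)/9 = -15173*(54699*(-112083) + 45637)/3 = -15173*(-6130828017 + 45637)/3 = -15173*(-6130782380)/3 = -1/9*(-279067083155220) = 93022361051740/3 ≈ 3.1007e+13)
(-77884 + b)/(241713 + Q(-415, -137)) = (-77884 + 93022361051740/3)/(241713 - 137) = (93022360818088/3)/241576 = (93022360818088/3)*(1/241576) = 11627795102261/90591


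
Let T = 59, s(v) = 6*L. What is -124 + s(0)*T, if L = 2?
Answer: 584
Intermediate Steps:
s(v) = 12 (s(v) = 6*2 = 12)
-124 + s(0)*T = -124 + 12*59 = -124 + 708 = 584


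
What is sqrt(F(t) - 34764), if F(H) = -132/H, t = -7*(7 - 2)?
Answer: 4*I*sqrt(2661330)/35 ≈ 186.44*I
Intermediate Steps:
t = -35 (t = -7*5 = -35)
sqrt(F(t) - 34764) = sqrt(-132/(-35) - 34764) = sqrt(-132*(-1/35) - 34764) = sqrt(132/35 - 34764) = sqrt(-1216608/35) = 4*I*sqrt(2661330)/35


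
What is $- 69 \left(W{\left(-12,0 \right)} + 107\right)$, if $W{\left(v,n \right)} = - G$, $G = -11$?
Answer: $-8142$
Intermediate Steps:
$W{\left(v,n \right)} = 11$ ($W{\left(v,n \right)} = \left(-1\right) \left(-11\right) = 11$)
$- 69 \left(W{\left(-12,0 \right)} + 107\right) = - 69 \left(11 + 107\right) = \left(-69\right) 118 = -8142$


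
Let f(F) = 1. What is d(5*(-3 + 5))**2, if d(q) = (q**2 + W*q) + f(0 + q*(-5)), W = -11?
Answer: 81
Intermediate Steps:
d(q) = 1 + q**2 - 11*q (d(q) = (q**2 - 11*q) + 1 = 1 + q**2 - 11*q)
d(5*(-3 + 5))**2 = (1 + (5*(-3 + 5))**2 - 55*(-3 + 5))**2 = (1 + (5*2)**2 - 55*2)**2 = (1 + 10**2 - 11*10)**2 = (1 + 100 - 110)**2 = (-9)**2 = 81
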